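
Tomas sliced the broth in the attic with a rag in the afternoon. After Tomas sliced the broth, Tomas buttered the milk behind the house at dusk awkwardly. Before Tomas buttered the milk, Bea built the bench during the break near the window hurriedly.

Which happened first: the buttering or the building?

the building

The connectives place the building before the buttering.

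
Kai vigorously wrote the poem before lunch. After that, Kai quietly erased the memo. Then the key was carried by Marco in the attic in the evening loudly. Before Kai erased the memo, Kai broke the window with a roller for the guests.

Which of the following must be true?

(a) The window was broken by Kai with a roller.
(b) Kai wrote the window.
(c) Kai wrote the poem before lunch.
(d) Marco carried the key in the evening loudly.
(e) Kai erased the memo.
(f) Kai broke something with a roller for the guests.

(a), (c), (d), (e), (f)

(a) Entailed — this follows by dropping conjuncts from the breaking event's description.
(b) Not entailed — Kai wrote the poem, not the window; the window belongs to the breaking event.
(c) Entailed — every conjunct here is already in the original writing event.
(d) Entailed — the original entails any weakening of itself; this just drops 'in the attic'.
(e) Entailed — every conjunct here is already in the original erasing event.
(f) Entailed — this follows by dropping conjuncts from the breaking event's description.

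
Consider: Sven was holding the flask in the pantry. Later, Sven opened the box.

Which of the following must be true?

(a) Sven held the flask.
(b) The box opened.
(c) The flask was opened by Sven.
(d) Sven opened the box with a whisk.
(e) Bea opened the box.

(a), (b)

(a) Entailed — 'hold' is an activity; 'was holding' entails that some holding happened, so 'held' holds.
(b) Entailed — 'Sven opened the box' is causative; it entails the inchoative 'the box opened'.
(c) Not entailed — Sven opened the box, not the flask; the flask belongs to the holding event.
(d) Not entailed — 'with a whisk' adds information not in the original event.
(e) Not entailed — the passage has Sven opening the box, not Bea.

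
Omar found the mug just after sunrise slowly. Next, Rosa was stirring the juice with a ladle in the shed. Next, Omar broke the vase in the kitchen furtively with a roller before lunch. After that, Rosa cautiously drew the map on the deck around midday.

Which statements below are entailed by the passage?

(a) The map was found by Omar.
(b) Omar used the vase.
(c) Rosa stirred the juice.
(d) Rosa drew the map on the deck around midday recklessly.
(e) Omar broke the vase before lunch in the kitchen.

(c), (e)

(a) Not entailed — Omar found the mug, not the map; the map belongs to the drawing event.
(b) Not entailed — the vase is the patient, not an instrument — Omar used a roller.
(c) Entailed — 'stir' is an activity; 'was stirring' entails that some stirring happened, so 'stirred' holds.
(d) Not entailed — 'recklessly' adds a manner not in (and inconsistent with) the original.
(e) Entailed — this follows by dropping conjuncts from the breaking event's description.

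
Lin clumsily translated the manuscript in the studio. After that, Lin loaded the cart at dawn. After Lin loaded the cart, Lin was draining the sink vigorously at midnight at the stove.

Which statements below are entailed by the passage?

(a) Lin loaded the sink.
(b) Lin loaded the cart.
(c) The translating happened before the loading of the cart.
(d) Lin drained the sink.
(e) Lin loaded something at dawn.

(b), (c), (e)

(a) Not entailed — Lin loaded the cart, not the sink; the sink belongs to the draining event.
(b) Entailed — this follows by dropping conjuncts from the loading event's description.
(c) Entailed — the narrative places the translating before the loading.
(d) Not entailed — 'was draining' is progressive on an accomplishment; it does not entail the completed 'drained'.
(e) Entailed — every conjunct here is already in the original loading event.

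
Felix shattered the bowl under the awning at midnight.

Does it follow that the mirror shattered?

no

Nothing is said about any mirror; only the bowl is affected.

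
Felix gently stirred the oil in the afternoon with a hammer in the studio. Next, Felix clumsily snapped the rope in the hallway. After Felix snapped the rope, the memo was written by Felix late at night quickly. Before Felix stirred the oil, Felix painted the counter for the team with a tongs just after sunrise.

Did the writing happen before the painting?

The narrative orders the painting before the writing.

no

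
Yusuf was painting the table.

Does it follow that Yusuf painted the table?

'was painting' is progressive; for an accomplishment like 'paint the table', it doesn't entail completion.

no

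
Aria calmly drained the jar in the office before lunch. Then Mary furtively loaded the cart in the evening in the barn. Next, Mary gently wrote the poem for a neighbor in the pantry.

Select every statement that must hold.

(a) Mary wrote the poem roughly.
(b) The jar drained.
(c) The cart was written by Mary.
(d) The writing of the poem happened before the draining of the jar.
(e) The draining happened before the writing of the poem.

(b), (e)

(a) Not entailed — 'roughly' adds a manner not in (and inconsistent with) the original.
(b) Entailed — 'Aria drained the jar' is causative; it entails the inchoative 'the jar drained'.
(c) Not entailed — Mary wrote the poem, not the cart; the cart belongs to the loading event.
(d) Not entailed — the narrative places the draining before the writing, not after.
(e) Entailed — the narrative places the draining before the writing.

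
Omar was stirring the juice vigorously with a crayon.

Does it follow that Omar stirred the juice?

yes

'stir' is atelic; if Omar was stirring the juice, then Omar stirred the juice (for some time).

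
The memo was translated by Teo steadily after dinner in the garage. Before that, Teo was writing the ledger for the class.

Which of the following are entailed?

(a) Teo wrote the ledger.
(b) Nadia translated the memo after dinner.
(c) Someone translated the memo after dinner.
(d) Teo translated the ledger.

(a) Not entailed — 'was writing' is progressive on an accomplishment; it does not entail the completed 'wrote'.
(b) Not entailed — the passage has Teo translating the memo, not Nadia.
(c) Entailed — the original entails any weakening of itself; this just drops 'steadily', 'in the garage' and generalizes the agent.
(d) Not entailed — Teo translated the memo, not the ledger; the ledger belongs to the writing event.

(c)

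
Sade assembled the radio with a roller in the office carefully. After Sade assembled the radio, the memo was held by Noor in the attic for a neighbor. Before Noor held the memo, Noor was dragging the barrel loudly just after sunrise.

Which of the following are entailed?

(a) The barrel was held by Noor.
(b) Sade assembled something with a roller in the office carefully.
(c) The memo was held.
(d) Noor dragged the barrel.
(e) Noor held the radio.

(b), (c), (d)

(a) Not entailed — Noor held the memo, not the barrel; the barrel belongs to the dragging event.
(b) Entailed — every conjunct here is already in the original assembling event.
(c) Entailed — every conjunct here is already in the original holding event.
(d) Entailed — 'drag' is an activity; 'was dragging' entails that some dragging happened, so 'dragged' holds.
(e) Not entailed — Noor held the memo, not the radio; the radio belongs to the assembling event.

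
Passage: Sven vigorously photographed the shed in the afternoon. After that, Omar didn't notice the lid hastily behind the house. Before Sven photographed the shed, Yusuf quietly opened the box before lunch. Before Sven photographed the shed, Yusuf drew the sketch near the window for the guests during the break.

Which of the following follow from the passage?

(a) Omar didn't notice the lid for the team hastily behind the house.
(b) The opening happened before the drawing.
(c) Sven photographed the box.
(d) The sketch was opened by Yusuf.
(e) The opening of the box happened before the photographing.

(a) Entailed — under negation, adding a further restriction is entailed: if no such noticing event occurred, none occurred for the team either.
(b) Not entailed — the narrative doesn't order the opening relative to the drawing.
(c) Not entailed — Sven photographed the shed, not the box; the box belongs to the opening event.
(d) Not entailed — Yusuf opened the box, not the sketch; the sketch belongs to the drawing event.
(e) Entailed — the narrative places the opening before the photographing.

(a), (e)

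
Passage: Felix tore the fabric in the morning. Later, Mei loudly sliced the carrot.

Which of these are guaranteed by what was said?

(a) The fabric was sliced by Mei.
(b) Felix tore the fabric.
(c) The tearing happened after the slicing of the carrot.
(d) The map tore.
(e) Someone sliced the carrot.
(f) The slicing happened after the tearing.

(a) Not entailed — Mei sliced the carrot, not the fabric; the fabric belongs to the tearing event.
(b) Entailed — the original entails any weakening of itself; this just drops 'in the morning'.
(c) Not entailed — the narrative places the tearing before the slicing, not after.
(d) Not entailed — the fabric is what tore, not the map.
(e) Entailed — the original entails any weakening of itself; this just drops 'loudly' and generalizes the agent.
(f) Entailed — the narrative places the tearing before the slicing.

(b), (e), (f)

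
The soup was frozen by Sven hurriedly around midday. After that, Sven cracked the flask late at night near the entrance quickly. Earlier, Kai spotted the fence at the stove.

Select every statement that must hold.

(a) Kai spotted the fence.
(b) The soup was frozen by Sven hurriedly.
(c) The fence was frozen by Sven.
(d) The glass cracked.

(a), (b)

(a) Entailed — dropping 'at the stove' leaves a sub-description the original still satisfies.
(b) Entailed — the original entails any weakening of itself; this just drops 'around midday'.
(c) Not entailed — Sven froze the soup, not the fence; the fence belongs to the spotting event.
(d) Not entailed — the flask is what cracked, not the glass.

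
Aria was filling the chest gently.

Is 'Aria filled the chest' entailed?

'was filling' is progressive; for an accomplishment like 'fill the chest', it doesn't entail completion.

no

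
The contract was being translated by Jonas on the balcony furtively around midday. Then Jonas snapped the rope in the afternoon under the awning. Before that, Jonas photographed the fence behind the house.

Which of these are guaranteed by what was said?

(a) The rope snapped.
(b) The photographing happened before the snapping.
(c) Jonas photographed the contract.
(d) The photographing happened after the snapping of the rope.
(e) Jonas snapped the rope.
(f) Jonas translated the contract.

(a) Entailed — 'Jonas snapped the rope' is causative; it entails the inchoative 'the rope snapped'.
(b) Entailed — the narrative places the photographing before the snapping.
(c) Not entailed — Jonas photographed the fence, not the contract; the contract belongs to the translating event.
(d) Not entailed — the narrative places the photographing before the snapping, not after.
(e) Entailed — this follows by dropping conjuncts from the snapping event's description.
(f) Not entailed — 'was translating' is progressive on an accomplishment; it does not entail the completed 'translated'.

(a), (b), (e)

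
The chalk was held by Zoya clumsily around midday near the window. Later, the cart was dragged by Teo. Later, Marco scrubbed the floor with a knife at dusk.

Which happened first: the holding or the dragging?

The connectives place the holding before the dragging.

the holding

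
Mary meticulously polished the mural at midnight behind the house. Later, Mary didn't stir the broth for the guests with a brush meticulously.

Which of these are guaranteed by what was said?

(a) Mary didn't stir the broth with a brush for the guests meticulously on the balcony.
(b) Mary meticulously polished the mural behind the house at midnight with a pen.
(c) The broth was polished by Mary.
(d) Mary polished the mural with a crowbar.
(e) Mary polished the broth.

(a)

(a) Entailed — under negation, adding a further restriction is entailed: if no such stirring event occurred, none occurred on the balcony either.
(b) Not entailed — 'with a pen' adds information not in the original event.
(c) Not entailed — Mary polished the mural, not the broth; the broth belongs to the stirring event.
(d) Not entailed — 'with a crowbar' adds information not in the original event.
(e) Not entailed — Mary polished the mural, not the broth; the broth belongs to the stirring event.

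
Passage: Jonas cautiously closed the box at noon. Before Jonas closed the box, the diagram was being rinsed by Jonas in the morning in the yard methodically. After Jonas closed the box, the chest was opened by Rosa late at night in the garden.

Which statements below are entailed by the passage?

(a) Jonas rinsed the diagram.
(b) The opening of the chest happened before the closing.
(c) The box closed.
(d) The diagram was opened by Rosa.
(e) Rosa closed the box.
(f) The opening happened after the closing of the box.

(a) Entailed — 'rinse' is an activity; 'was rinsing' entails that some rinsing happened, so 'rinsed' holds.
(b) Not entailed — the narrative places the closing before the opening, not after.
(c) Entailed — 'Jonas closed the box' is causative; it entails the inchoative 'the box closed'.
(d) Not entailed — Rosa opened the chest, not the diagram; the diagram belongs to the rinsing event.
(e) Not entailed — the passage has Jonas closing the box, not Rosa.
(f) Entailed — the narrative places the closing before the opening.

(a), (c), (f)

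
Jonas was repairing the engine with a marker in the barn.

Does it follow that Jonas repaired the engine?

no

'was repairing' is progressive; for an accomplishment like 'repair the engine', it doesn't entail completion.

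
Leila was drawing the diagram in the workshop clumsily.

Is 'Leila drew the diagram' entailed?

no

'was drawing' is progressive; for an accomplishment like 'draw the diagram', it doesn't entail completion.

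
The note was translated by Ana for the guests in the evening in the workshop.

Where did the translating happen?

in the workshop

'in the workshop' marks the location of the translating event.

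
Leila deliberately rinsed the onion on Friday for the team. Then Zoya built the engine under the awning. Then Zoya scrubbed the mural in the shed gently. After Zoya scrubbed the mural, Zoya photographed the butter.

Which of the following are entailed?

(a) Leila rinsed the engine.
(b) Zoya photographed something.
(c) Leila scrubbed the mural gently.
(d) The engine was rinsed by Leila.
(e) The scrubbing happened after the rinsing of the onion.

(a) Not entailed — Leila rinsed the onion, not the engine; the engine belongs to the building event.
(b) Entailed — generalizing the patient leaves a sub-description the original still satisfies.
(c) Not entailed — the passage has Zoya scrubbing the mural, not Leila.
(d) Not entailed — Leila rinsed the onion, not the engine; the engine belongs to the building event.
(e) Entailed — the narrative places the rinsing before the scrubbing.

(b), (e)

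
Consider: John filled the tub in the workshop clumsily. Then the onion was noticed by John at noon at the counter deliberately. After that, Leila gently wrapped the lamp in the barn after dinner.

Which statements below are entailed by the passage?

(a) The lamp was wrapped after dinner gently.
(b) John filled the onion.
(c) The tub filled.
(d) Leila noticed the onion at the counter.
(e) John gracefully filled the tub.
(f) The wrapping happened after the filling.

(a) Entailed — every conjunct here is already in the original wrapping event.
(b) Not entailed — John filled the tub, not the onion; the onion belongs to the noticing event.
(c) Entailed — 'John filled the tub' is causative; it entails the inchoative 'the tub filled'.
(d) Not entailed — the passage has John noticing the onion, not Leila.
(e) Not entailed — 'gracefully' adds a manner not in (and inconsistent with) the original.
(f) Entailed — the narrative places the filling before the wrapping.

(a), (c), (f)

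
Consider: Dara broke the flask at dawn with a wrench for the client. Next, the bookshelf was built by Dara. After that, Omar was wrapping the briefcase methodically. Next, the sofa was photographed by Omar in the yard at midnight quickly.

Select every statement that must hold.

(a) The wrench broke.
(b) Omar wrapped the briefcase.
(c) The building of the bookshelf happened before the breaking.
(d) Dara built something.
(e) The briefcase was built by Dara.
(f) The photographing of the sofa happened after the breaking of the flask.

(d), (f)

(a) Not entailed — the flask is what broke, not the wrench.
(b) Not entailed — 'was wrapping' is progressive on an accomplishment; it does not entail the completed 'wrapped'.
(c) Not entailed — the narrative places the breaking before the building, not after.
(d) Entailed — the original entails any weakening of itself; this just generalizes the patient.
(e) Not entailed — Dara built the bookshelf, not the briefcase; the briefcase belongs to the wrapping event.
(f) Entailed — the narrative places the breaking before the photographing.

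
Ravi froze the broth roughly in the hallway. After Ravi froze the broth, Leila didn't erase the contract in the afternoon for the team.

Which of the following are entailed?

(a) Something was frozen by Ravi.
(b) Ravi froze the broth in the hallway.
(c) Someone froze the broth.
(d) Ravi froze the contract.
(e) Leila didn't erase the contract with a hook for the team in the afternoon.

(a) Entailed — dropping 'roughly', 'in the hallway' and generalizing the patient leaves a sub-description the original still satisfies.
(b) Entailed — this follows by dropping conjuncts from the freezing event's description.
(c) Entailed — this follows by dropping conjuncts from the freezing event's description.
(d) Not entailed — Ravi froze the broth, not the contract; the contract belongs to the erasing event.
(e) Entailed — under negation, adding a further restriction is entailed: if no such erasing event occurred, none occurred with a hook either.

(a), (b), (c), (e)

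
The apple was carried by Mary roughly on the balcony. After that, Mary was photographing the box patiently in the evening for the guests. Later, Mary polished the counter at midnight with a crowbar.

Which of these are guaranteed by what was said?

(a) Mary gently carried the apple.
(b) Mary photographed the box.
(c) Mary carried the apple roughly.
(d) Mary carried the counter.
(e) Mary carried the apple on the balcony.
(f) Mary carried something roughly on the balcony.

(c), (e), (f)

(a) Not entailed — 'gently' adds a manner not in (and inconsistent with) the original.
(b) Not entailed — 'was photographing' is progressive on an accomplishment; it does not entail the completed 'photographed'.
(c) Entailed — the original entails any weakening of itself; this just drops 'on the balcony'.
(d) Not entailed — Mary carried the apple, not the counter; the counter belongs to the polishing event.
(e) Entailed — the original entails any weakening of itself; this just drops 'roughly'.
(f) Entailed — every conjunct here is already in the original carrying event.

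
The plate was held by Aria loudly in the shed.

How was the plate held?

loudly

'loudly' marks the manner of the holding event.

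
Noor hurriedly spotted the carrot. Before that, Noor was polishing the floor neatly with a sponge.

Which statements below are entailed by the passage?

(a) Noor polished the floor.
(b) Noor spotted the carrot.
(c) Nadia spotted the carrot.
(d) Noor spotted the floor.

(a) Entailed — 'polish' is an activity; 'was polishing' entails that some polishing happened, so 'polished' holds.
(b) Entailed — the original entails any weakening of itself; this just drops 'hurriedly'.
(c) Not entailed — the passage has Noor spotting the carrot, not Nadia.
(d) Not entailed — Noor spotted the carrot, not the floor; the floor belongs to the polishing event.

(a), (b)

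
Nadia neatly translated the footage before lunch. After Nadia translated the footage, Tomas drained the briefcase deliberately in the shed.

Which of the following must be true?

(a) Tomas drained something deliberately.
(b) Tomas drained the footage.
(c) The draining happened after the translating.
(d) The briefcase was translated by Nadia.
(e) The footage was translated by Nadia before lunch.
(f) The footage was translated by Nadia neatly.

(a) Entailed — the original entails any weakening of itself; this just drops 'in the shed' and generalizes the patient.
(b) Not entailed — Tomas drained the briefcase, not the footage; the footage belongs to the translating event.
(c) Entailed — the narrative places the translating before the draining.
(d) Not entailed — Nadia translated the footage, not the briefcase; the briefcase belongs to the draining event.
(e) Entailed — every conjunct here is already in the original translating event.
(f) Entailed — the original entails any weakening of itself; this just drops 'before lunch'.

(a), (c), (e), (f)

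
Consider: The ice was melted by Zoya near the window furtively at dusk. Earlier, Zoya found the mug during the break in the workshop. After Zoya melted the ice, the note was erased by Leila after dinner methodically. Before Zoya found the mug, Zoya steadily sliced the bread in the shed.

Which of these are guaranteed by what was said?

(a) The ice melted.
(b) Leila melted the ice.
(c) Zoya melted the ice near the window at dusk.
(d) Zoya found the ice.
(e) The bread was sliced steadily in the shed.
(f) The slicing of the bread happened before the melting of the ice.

(a), (c), (e), (f)

(a) Entailed — 'Zoya melted the ice' is causative; it entails the inchoative 'the ice melted'.
(b) Not entailed — the passage has Zoya melting the ice, not Leila.
(c) Entailed — dropping 'furtively' leaves a sub-description the original still satisfies.
(d) Not entailed — Zoya found the mug, not the ice; the ice belongs to the melting event.
(e) Entailed — every conjunct here is already in the original slicing event.
(f) Entailed — the narrative places the slicing before the melting.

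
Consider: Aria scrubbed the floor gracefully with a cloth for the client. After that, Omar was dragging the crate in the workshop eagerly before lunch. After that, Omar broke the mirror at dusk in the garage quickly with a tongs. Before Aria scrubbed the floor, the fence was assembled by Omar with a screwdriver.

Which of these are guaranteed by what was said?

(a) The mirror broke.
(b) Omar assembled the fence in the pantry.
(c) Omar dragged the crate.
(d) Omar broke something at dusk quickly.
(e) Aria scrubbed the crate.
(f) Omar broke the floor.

(a), (c), (d)

(a) Entailed — 'Omar broke the mirror' is causative; it entails the inchoative 'the mirror broke'.
(b) Not entailed — 'in the pantry' adds information not in the original event.
(c) Entailed — 'drag' is an activity; 'was dragging' entails that some dragging happened, so 'dragged' holds.
(d) Entailed — dropping 'in the garage', 'with a tongs' and generalizing the patient leaves a sub-description the original still satisfies.
(e) Not entailed — Aria scrubbed the floor, not the crate; the crate belongs to the dragging event.
(f) Not entailed — Omar broke the mirror, not the floor; the floor belongs to the scrubbing event.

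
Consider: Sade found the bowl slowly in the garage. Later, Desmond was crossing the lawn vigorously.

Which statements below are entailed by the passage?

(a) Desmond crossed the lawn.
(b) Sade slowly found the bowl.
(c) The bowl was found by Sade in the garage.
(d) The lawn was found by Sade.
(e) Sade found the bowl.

(a) Not entailed — 'was crossing' is progressive on an accomplishment; it does not entail the completed 'crossed'.
(b) Entailed — every conjunct here is already in the original finding event.
(c) Entailed — dropping 'slowly' leaves a sub-description the original still satisfies.
(d) Not entailed — Sade found the bowl, not the lawn; the lawn belongs to the crossing event.
(e) Entailed — every conjunct here is already in the original finding event.

(b), (c), (e)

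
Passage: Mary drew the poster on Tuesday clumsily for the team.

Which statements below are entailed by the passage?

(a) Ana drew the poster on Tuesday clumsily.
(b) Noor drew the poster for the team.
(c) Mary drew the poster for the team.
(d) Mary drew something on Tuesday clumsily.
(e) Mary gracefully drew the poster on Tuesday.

(a) Not entailed — the passage has Mary drawing the poster, not Ana.
(b) Not entailed — the passage has Mary drawing the poster, not Noor.
(c) Entailed — the original entails any weakening of itself; this just drops 'clumsily', 'on Tuesday'.
(d) Entailed — the original entails any weakening of itself; this just drops 'for the team' and generalizes the patient.
(e) Not entailed — 'gracefully' adds a manner not in (and inconsistent with) the original.

(c), (d)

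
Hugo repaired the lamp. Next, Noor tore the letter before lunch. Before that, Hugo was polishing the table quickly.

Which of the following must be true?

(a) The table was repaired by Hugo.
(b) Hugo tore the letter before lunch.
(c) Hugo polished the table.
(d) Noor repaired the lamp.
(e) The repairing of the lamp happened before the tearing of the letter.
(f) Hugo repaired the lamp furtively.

(c), (e)

(a) Not entailed — Hugo repaired the lamp, not the table; the table belongs to the polishing event.
(b) Not entailed — the passage has Noor tearing the letter, not Hugo.
(c) Entailed — 'polish' is an activity; 'was polishing' entails that some polishing happened, so 'polished' holds.
(d) Not entailed — the passage has Hugo repairing the lamp, not Noor.
(e) Entailed — the narrative places the repairing before the tearing.
(f) Not entailed — 'furtively' adds information not in the original event.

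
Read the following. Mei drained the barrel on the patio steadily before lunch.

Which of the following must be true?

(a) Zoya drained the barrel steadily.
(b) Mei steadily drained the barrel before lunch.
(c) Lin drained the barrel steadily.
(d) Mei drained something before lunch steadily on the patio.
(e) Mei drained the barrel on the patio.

(a) Not entailed — the passage has Mei draining the barrel, not Zoya.
(b) Entailed — dropping 'on the patio' leaves a sub-description the original still satisfies.
(c) Not entailed — the passage has Mei draining the barrel, not Lin.
(d) Entailed — every conjunct here is already in the original draining event.
(e) Entailed — dropping 'before lunch', 'steadily' leaves a sub-description the original still satisfies.

(b), (d), (e)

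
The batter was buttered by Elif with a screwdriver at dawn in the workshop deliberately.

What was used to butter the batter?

'with a screwdriver' marks the instrument of the buttering event.

a screwdriver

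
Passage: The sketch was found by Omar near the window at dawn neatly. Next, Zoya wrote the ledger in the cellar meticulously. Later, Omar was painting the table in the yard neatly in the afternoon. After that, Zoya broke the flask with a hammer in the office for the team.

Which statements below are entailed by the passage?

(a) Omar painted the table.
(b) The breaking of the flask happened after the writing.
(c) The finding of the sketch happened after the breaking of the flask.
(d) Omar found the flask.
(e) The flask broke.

(a) Not entailed — 'was painting' is progressive on an accomplishment; it does not entail the completed 'painted'.
(b) Entailed — the narrative places the writing before the breaking.
(c) Not entailed — the narrative places the finding before the breaking, not after.
(d) Not entailed — Omar found the sketch, not the flask; the flask belongs to the breaking event.
(e) Entailed — 'Zoya broke the flask' is causative; it entails the inchoative 'the flask broke'.

(b), (e)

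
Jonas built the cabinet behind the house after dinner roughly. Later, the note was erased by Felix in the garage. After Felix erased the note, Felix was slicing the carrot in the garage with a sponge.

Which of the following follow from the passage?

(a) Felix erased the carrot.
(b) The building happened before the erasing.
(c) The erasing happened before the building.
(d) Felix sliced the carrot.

(a) Not entailed — Felix erased the note, not the carrot; the carrot belongs to the slicing event.
(b) Entailed — the narrative places the building before the erasing.
(c) Not entailed — the narrative places the building before the erasing, not after.
(d) Not entailed — 'was slicing' is progressive on an accomplishment; it does not entail the completed 'sliced'.

(b)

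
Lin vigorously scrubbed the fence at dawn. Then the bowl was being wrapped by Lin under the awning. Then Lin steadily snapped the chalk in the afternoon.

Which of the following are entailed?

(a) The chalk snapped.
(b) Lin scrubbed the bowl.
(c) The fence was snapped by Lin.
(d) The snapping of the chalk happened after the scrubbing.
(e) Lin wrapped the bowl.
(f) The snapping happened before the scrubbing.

(a), (d)

(a) Entailed — 'Lin snapped the chalk' is causative; it entails the inchoative 'the chalk snapped'.
(b) Not entailed — Lin scrubbed the fence, not the bowl; the bowl belongs to the wrapping event.
(c) Not entailed — Lin snapped the chalk, not the fence; the fence belongs to the scrubbing event.
(d) Entailed — the narrative places the scrubbing before the snapping.
(e) Not entailed — 'was wrapping' is progressive on an accomplishment; it does not entail the completed 'wrapped'.
(f) Not entailed — the narrative places the scrubbing before the snapping, not after.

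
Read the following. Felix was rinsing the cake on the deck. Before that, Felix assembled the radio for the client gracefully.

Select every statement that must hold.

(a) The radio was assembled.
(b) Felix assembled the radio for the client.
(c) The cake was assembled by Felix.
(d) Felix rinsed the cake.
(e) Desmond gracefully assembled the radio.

(a) Entailed — dropping 'gracefully', 'for the client' and generalizing the agent leaves a sub-description the original still satisfies.
(b) Entailed — dropping 'gracefully' leaves a sub-description the original still satisfies.
(c) Not entailed — Felix assembled the radio, not the cake; the cake belongs to the rinsing event.
(d) Entailed — 'rinse' is an activity; 'was rinsing' entails that some rinsing happened, so 'rinsed' holds.
(e) Not entailed — the passage has Felix assembling the radio, not Desmond.

(a), (b), (d)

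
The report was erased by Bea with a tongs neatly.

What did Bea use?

'with a tongs' marks the instrument of the erasing event.

a tongs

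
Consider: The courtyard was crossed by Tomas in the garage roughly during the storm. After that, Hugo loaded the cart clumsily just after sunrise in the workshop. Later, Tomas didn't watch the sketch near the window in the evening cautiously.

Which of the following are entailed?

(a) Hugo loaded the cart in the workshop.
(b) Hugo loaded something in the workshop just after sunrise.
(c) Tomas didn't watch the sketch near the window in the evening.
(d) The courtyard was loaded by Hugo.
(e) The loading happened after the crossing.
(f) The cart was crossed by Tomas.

(a), (b), (e)

(a) Entailed — every conjunct here is already in the original loading event.
(b) Entailed — the original entails any weakening of itself; this just drops 'clumsily' and generalizes the patient.
(c) Not entailed — dropping 'cautiously' under negation is not valid — the original leaves open that Tomas watched the sketch some other way.
(d) Not entailed — Hugo loaded the cart, not the courtyard; the courtyard belongs to the crossing event.
(e) Entailed — the narrative places the crossing before the loading.
(f) Not entailed — Tomas crossed the courtyard, not the cart; the cart belongs to the loading event.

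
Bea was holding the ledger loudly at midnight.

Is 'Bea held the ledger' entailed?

'hold' is atelic; if Bea was holding the ledger, then Bea held the ledger (for some time).

yes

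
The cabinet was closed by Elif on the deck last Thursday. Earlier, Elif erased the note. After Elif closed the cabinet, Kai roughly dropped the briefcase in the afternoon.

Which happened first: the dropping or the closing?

The connectives place the closing before the dropping.

the closing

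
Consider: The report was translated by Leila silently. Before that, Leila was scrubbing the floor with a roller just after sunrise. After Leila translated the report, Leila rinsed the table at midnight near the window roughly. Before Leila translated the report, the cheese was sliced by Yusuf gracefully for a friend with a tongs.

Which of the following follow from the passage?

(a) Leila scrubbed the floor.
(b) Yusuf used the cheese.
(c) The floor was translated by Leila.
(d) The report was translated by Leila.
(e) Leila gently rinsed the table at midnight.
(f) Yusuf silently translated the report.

(a), (d)

(a) Entailed — 'scrub' is an activity; 'was scrubbing' entails that some scrubbing happened, so 'scrubbed' holds.
(b) Not entailed — the cheese is the patient, not an instrument — Yusuf used a tongs.
(c) Not entailed — Leila translated the report, not the floor; the floor belongs to the scrubbing event.
(d) Entailed — dropping 'silently' leaves a sub-description the original still satisfies.
(e) Not entailed — 'gently' adds a manner not in (and inconsistent with) the original.
(f) Not entailed — the passage has Leila translating the report, not Yusuf.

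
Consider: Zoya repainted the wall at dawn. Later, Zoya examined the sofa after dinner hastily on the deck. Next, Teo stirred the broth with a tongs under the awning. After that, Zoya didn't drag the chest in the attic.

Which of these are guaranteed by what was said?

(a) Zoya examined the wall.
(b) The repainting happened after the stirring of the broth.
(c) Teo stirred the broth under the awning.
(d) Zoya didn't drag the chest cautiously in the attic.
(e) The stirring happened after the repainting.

(c), (d), (e)

(a) Not entailed — Zoya examined the sofa, not the wall; the wall belongs to the repainting event.
(b) Not entailed — the narrative places the repainting before the stirring, not after.
(c) Entailed — the original entails any weakening of itself; this just drops 'with a tongs'.
(d) Entailed — under negation, adding a further restriction is entailed: if no such dragging event occurred, none occurred cautiously either.
(e) Entailed — the narrative places the repainting before the stirring.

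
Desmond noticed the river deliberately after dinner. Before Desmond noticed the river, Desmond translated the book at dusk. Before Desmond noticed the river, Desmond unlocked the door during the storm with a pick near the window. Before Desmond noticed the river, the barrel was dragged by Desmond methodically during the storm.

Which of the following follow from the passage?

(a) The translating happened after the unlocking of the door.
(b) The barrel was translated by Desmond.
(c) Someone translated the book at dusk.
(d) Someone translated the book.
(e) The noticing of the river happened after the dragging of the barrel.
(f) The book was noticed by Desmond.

(c), (d), (e)

(a) Not entailed — the narrative doesn't order the unlocking relative to the translating.
(b) Not entailed — Desmond translated the book, not the barrel; the barrel belongs to the dragging event.
(c) Entailed — every conjunct here is already in the original translating event.
(d) Entailed — every conjunct here is already in the original translating event.
(e) Entailed — the narrative places the dragging before the noticing.
(f) Not entailed — Desmond noticed the river, not the book; the book belongs to the translating event.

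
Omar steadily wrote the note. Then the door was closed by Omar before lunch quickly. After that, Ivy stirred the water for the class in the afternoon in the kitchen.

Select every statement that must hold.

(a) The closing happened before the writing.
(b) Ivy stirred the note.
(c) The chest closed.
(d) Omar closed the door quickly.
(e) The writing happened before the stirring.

(d), (e)

(a) Not entailed — the narrative places the writing before the closing, not after.
(b) Not entailed — Ivy stirred the water, not the note; the note belongs to the writing event.
(c) Not entailed — the door is what closed, not the chest.
(d) Entailed — the original entails any weakening of itself; this just drops 'before lunch'.
(e) Entailed — the narrative places the writing before the stirring.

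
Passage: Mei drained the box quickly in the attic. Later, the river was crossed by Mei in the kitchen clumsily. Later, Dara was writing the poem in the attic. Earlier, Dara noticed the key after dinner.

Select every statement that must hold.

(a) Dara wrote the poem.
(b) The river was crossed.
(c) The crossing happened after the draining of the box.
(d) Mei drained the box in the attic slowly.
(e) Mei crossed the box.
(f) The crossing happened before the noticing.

(b), (c)

(a) Not entailed — 'was writing' is progressive on an accomplishment; it does not entail the completed 'wrote'.
(b) Entailed — every conjunct here is already in the original crossing event.
(c) Entailed — the narrative places the draining before the crossing.
(d) Not entailed — 'slowly' adds a manner not in (and inconsistent with) the original.
(e) Not entailed — Mei crossed the river, not the box; the box belongs to the draining event.
(f) Not entailed — the narrative doesn't order the crossing relative to the noticing.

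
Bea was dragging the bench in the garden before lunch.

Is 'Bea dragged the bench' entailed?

yes

'drag' is atelic; if Bea was dragging the bench, then Bea dragged the bench (for some time).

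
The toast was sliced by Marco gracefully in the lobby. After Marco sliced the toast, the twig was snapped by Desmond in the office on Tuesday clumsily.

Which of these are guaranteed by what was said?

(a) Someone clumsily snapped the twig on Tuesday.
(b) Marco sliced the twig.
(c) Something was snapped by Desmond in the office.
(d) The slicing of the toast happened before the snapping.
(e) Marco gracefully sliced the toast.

(a), (c), (d), (e)

(a) Entailed — the original entails any weakening of itself; this just drops 'in the office' and generalizes the agent.
(b) Not entailed — Marco sliced the toast, not the twig; the twig belongs to the snapping event.
(c) Entailed — this follows by dropping conjuncts from the snapping event's description.
(d) Entailed — the narrative places the slicing before the snapping.
(e) Entailed — the original entails any weakening of itself; this just drops 'in the lobby'.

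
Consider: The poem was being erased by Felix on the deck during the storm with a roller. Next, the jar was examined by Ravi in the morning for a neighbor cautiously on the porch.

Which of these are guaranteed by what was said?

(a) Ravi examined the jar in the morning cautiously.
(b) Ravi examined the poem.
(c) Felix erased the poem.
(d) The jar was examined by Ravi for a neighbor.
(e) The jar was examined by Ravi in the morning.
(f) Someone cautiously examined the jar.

(a) Entailed — dropping 'on the porch', 'for a neighbor' leaves a sub-description the original still satisfies.
(b) Not entailed — Ravi examined the jar, not the poem; the poem belongs to the erasing event.
(c) Not entailed — 'was erasing' is progressive on an accomplishment; it does not entail the completed 'erased'.
(d) Entailed — dropping 'in the morning', 'cautiously', 'on the porch' leaves a sub-description the original still satisfies.
(e) Entailed — the original entails any weakening of itself; this just drops 'cautiously', 'on the porch', 'for a neighbor'.
(f) Entailed — dropping 'in the morning', 'on the porch', 'for a neighbor' and generalizing the agent leaves a sub-description the original still satisfies.

(a), (d), (e), (f)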